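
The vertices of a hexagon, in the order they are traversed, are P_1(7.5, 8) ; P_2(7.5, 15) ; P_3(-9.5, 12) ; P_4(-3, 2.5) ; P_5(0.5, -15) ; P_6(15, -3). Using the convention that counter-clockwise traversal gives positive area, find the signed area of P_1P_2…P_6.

Apply the shoelace (surveyor's) formula: 2A = Σ (x_i·y_{i+1} − x_{i+1}·y_i), indices taken mod 6.
Cross-terms: 52.5, 232.5, 12.25, 43.75, 223.5, 142.5  ⇒  Σ = 707
Signed area = Σ/2 = 353.5 (positive ⇒ counter-clockwise traversal).

353.5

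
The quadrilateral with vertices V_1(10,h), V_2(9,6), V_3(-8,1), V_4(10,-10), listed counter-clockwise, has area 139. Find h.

Write out the shoelace sum; only the two edges meeting at V_1 involve h:
2·Area = [(10·h − 10·(-10)) + (10·6 − 9·h)] + 127
       = 1·h + 287 = 278
⇒ h = -9.

-9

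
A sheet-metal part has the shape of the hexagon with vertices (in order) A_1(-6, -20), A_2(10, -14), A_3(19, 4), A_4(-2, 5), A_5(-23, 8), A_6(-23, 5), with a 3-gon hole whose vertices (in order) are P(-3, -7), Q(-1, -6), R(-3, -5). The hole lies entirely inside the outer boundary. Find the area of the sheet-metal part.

Outer boundary:
Apply Gauss's area formula: 2A = Σ (x_i·y_{i+1} − x_{i+1}·y_i), indices taken mod 6.
Σ = (284) + (306) + (103) + (99) + (69) + (490) = 1351
Area = |Σ|/2 = 675.5.
Hole:
Apply Gauss's area formula: 2A = Σ (x_i·y_{i+1} − x_{i+1}·y_i), indices taken mod 3.
Cross-terms: 11, -13, 6  ⇒  Σ = 4
Area = |Σ|/2 = 2.
Net area = 675.5 − 2 = 673.5.

673.5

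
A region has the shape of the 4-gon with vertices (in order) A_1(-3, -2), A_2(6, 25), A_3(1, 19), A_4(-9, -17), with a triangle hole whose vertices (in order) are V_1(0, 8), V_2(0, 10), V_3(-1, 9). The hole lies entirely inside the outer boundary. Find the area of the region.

Outer boundary:
Σ = (-63) + (89) + (154) + (-33) = 147
Area = |Σ|/2 = 73.5.
Hole:
Apply the shoelace formula: 2A = Σ (x_i·y_{i+1} − x_{i+1}·y_i), indices taken mod 3.
V_1→V_2: (0)(10) − (0)(8) = 0
V_2→V_3: (0)(9) − (-1)(10) = 10
V_3→V_1: (-1)(8) − (0)(9) = -8
Σ = 2
Area = |Σ|/2 = 1.
Net area = 73.5 − 1 = 72.5.

72.5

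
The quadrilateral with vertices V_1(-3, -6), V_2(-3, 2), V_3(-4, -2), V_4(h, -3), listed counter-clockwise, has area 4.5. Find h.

-4

Write out the shoelace sum; only the two edges meeting at V_4 involve h:
2·Area = [((-4)·(-3) − h·(-2)) + (h·(-6) − (-3)·(-3))] + -10
       = -4·h + -7 = 9
⇒ h = -4.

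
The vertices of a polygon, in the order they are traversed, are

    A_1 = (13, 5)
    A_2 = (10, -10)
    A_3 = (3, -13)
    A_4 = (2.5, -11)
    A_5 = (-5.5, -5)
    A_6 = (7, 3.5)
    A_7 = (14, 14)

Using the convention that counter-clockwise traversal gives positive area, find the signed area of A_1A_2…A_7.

-200.375

Apply the shoelace (surveyor's) formula: 2A = Σ (x_i·y_{i+1} − x_{i+1}·y_i), indices taken mod 7.
Σ = (-180) + (-100) + (-0.5) + (-73) + (15.75) + (49) + (-112) = -400.75
Signed area = Σ/2 = -200.375 (negative ⇒ clockwise traversal).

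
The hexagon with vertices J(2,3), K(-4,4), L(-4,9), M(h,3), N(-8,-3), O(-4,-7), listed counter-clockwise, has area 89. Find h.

The doubled signed area Σ (x_i y_{i+1} − x_{i+1} y_i) is linear in h.
With h=0 it equals 58; the coefficient of h is -12 (from the two edges through M).
So -12·h + 58 = 2·89 = 178 ⇒ h = -10.

-10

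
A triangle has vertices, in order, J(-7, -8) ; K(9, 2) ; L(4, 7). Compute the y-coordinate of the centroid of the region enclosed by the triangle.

1/3

Apply the shoelace formula. First the cross-terms c_i = x_i·y_{i+1} − x_{i+1}·y_i:
  58, 55, 17  ⇒  2A = 130, A = 65.
Then Σ (y_i + y_{i+1})·c_i = 130, so ȳ = 130 / (6·65) = 1/3.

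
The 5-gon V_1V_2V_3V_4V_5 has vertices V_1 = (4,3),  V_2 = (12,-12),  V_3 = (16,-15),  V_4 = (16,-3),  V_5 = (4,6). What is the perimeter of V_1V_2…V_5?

52

|V_1V_2| = √((8)² + (-15)²) = √289 = 17
|V_2V_3| = √((4)² + (-3)²) = √25 = 5
|V_3V_4| = √((0)² + (12)²) = √144 = 12
|V_4V_5| = √((-12)² + (9)²) = √225 = 15
|V_5V_1| = √((0)² + (-3)²) = √9 = 3
Perimeter = 17 + 5 + 12 + 15 + 3 = 52.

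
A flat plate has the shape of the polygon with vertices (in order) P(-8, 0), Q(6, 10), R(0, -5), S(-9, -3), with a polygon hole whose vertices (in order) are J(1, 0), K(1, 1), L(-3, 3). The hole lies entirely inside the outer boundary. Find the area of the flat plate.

Outer boundary:
Σ = (-80) + (-30) + (-45) + (-24) = -179
Area = |Σ|/2 = 89.5.
Hole:
Apply Gauss's area formula: 2A = Σ (x_i·y_{i+1} − x_{i+1}·y_i), indices taken mod 3.
Cross-terms: 1, 6, -3  ⇒  Σ = 4
Area = |Σ|/2 = 2.
Net area = 89.5 − 2 = 87.5.

87.5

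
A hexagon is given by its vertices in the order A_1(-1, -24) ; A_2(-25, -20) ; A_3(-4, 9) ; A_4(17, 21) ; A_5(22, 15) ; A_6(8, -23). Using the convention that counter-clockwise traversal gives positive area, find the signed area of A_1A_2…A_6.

-1085

Cross-terms: -580, -305, -237, -207, -626, -215  ⇒  Σ = -2170
Signed area = Σ/2 = -1085 (negative ⇒ clockwise traversal).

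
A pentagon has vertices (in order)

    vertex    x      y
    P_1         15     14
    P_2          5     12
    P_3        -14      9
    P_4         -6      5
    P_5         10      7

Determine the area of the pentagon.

125

Apply the shoelace (surveyor's) formula: 2A = Σ (x_i·y_{i+1} − x_{i+1}·y_i), indices taken mod 5.
Σ = (110) + (213) + (-16) + (-92) + (35) = 250
Area = |Σ|/2 = 125.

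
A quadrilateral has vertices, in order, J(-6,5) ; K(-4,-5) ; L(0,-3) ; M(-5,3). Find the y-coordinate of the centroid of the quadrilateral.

-19/15

Apply Gauss's area formula. First the cross-terms c_i = x_i·y_{i+1} − x_{i+1}·y_i:
  50, 12, -15, -7  ⇒  2A = 40, A = 20.
Then Σ (y_i + y_{i+1})·c_i = -152, so ȳ = -152 / (6·20) = -19/15.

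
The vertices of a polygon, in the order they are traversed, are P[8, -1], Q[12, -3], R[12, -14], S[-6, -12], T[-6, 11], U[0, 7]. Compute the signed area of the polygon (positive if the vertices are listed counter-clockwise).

Apply the shoelace formula: 2A = Σ (x_i·y_{i+1} − x_{i+1}·y_i), indices taken mod 6.
P→Q: (8)(-3) − (12)(-1) = -12
Q→R: (12)(-14) − (12)(-3) = -132
R→S: (12)(-12) − (-6)(-14) = -228
S→T: (-6)(11) − (-6)(-12) = -138
T→U: (-6)(7) − (0)(11) = -42
U→P: (0)(-1) − (8)(7) = -56
Σ = -608
Signed area = Σ/2 = -304 (negative ⇒ clockwise traversal).

-304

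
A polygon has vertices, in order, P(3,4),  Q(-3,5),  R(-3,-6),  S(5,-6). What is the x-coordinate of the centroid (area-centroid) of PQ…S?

101/219

Apply the surveyor's formula. First the cross-terms c_i = x_i·y_{i+1} − x_{i+1}·y_i:
  27, 33, 48, 38  ⇒  2A = 146, A = 73.
Then Σ (x_i + x_{i+1})·c_i = 202, so x̄ = 202 / (6·73) = 101/219.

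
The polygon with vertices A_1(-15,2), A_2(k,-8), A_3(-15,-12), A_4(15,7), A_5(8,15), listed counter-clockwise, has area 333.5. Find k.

-13

The doubled signed area Σ (x_i y_{i+1} − x_{i+1} y_i) is linear in k.
With k=0 it equals 485; the coefficient of k is -14 (from the two edges through A_2).
So -14·k + 485 = 2·333.5 = 667 ⇒ k = -13.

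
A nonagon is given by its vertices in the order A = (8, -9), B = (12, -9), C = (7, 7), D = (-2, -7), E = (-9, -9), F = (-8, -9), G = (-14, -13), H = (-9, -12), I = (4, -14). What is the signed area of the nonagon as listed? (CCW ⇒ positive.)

Apply Gauss's area formula: 2A = Σ (x_i·y_{i+1} − x_{i+1}·y_i), indices taken mod 9.
Σ = (36) + (147) + (-35) + (-45) + (9) + (-22) + (51) + (174) + (76) = 391
Signed area = Σ/2 = 195.5 (positive ⇒ counter-clockwise traversal).

195.5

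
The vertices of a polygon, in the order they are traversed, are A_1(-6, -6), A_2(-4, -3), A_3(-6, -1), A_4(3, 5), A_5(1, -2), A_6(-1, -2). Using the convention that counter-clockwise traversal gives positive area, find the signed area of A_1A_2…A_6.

Cross-terms: -6, -14, -27, -11, -4, -6  ⇒  Σ = -68
Signed area = Σ/2 = -34 (negative ⇒ clockwise traversal).

-34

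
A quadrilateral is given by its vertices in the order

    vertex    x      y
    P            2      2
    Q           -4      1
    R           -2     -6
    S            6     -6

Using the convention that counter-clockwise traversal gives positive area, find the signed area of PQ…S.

54

Apply Gauss's area formula: 2A = Σ (x_i·y_{i+1} − x_{i+1}·y_i), indices taken mod 4.
P→Q: (2)(1) − (-4)(2) = 10
Q→R: (-4)(-6) − (-2)(1) = 26
R→S: (-2)(-6) − (6)(-6) = 48
S→P: (6)(2) − (2)(-6) = 24
Σ = 108
Signed area = Σ/2 = 54 (positive ⇒ counter-clockwise traversal).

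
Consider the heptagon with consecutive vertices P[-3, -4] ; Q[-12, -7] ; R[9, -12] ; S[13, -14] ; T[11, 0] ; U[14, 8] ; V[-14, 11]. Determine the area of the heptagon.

Cross-terms: -27, 207, 30, 154, 88, 266, 89  ⇒  Σ = 807
Area = |Σ|/2 = 403.5.

403.5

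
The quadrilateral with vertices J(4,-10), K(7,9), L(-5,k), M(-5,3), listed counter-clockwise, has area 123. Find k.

6

The doubled signed area Σ (x_i y_{i+1} − x_{i+1} y_i) is linear in k.
With k=0 it equals 174; the coefficient of k is 12 (from the two edges through L).
So 12·k + 174 = 2·123 = 246 ⇒ k = 6.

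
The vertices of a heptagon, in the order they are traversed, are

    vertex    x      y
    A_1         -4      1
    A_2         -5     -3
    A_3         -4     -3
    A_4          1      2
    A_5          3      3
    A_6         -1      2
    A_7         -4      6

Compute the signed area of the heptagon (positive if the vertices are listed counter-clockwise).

Apply the surveyor's formula: 2A = Σ (x_i·y_{i+1} − x_{i+1}·y_i), indices taken mod 7.
Σ = (17) + (3) + (-5) + (-3) + (9) + (2) + (20) = 43
Signed area = Σ/2 = 21.5 (positive ⇒ counter-clockwise traversal).

21.5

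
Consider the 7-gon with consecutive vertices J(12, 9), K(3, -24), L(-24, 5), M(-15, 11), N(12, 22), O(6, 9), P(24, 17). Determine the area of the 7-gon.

Apply the shoelace formula: 2A = Σ (x_i·y_{i+1} − x_{i+1}·y_i), indices taken mod 7.
Cross-terms: -315, -561, -189, -462, -24, -114, 12  ⇒  Σ = -1653
Area = |Σ|/2 = 826.5.

826.5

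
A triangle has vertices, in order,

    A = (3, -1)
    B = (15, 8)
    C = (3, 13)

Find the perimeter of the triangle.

|AB| = √((12)² + (9)²) = √225 = 15
|BC| = √((-12)² + (5)²) = √169 = 13
|CA| = √((0)² + (-14)²) = √196 = 14
Perimeter = 15 + 13 + 14 = 42.

42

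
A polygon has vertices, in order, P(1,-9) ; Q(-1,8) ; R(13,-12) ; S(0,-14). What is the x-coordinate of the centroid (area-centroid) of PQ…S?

Apply the surveyor's formula. First the cross-terms c_i = x_i·y_{i+1} − x_{i+1}·y_i:
  -1, -92, -182, 14  ⇒  2A = -261, A = -130.5.
Then Σ (x_i + x_{i+1})·c_i = -3456, so x̄ = -3456 / (6·(-130.5)) = 128/29.

128/29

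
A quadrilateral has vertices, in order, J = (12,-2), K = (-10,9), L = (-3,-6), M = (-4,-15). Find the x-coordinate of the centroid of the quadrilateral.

67/192

Apply the shoelace (surveyor's) formula. First the cross-terms c_i = x_i·y_{i+1} − x_{i+1}·y_i:
  88, 87, 21, 188  ⇒  2A = 384, A = 192.
Then Σ (x_i + x_{i+1})·c_i = 402, so x̄ = 402 / (6·192) = 67/192.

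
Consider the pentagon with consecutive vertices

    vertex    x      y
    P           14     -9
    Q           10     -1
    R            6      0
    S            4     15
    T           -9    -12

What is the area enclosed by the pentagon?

Apply the surveyor's formula: 2A = Σ (x_i·y_{i+1} − x_{i+1}·y_i), indices taken mod 5.
P→Q: (14)(-1) − (10)(-9) = 76
Q→R: (10)(0) − (6)(-1) = 6
R→S: (6)(15) − (4)(0) = 90
S→T: (4)(-12) − (-9)(15) = 87
T→P: (-9)(-9) − (14)(-12) = 249
Σ = 508
Area = |Σ|/2 = 254.

254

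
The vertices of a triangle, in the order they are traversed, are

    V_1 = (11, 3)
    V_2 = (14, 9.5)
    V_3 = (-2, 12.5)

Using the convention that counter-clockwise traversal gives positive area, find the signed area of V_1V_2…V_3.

56.5

V_1→V_2: (11)(9.5) − (14)(3) = 62.5
V_2→V_3: (14)(12.5) − (-2)(9.5) = 194
V_3→V_1: (-2)(3) − (11)(12.5) = -143.5
Σ = 113
Signed area = Σ/2 = 56.5 (positive ⇒ counter-clockwise traversal).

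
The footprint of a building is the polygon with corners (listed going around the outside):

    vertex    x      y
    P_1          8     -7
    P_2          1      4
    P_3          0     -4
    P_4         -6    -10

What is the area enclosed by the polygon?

66.5

Apply the surveyor's formula: 2A = Σ (x_i·y_{i+1} − x_{i+1}·y_i), indices taken mod 4.
P_1→P_2: (8)(4) − (1)(-7) = 39
P_2→P_3: (1)(-4) − (0)(4) = -4
P_3→P_4: (0)(-10) − (-6)(-4) = -24
P_4→P_1: (-6)(-7) − (8)(-10) = 122
Σ = 133
Area = |Σ|/2 = 66.5.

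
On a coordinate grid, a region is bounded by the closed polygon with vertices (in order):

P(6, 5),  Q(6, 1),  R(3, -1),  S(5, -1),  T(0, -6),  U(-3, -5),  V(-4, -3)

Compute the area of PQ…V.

46

Cross-terms: -24, -9, 2, -30, -18, -11, -2  ⇒  Σ = -92
Area = |Σ|/2 = 46.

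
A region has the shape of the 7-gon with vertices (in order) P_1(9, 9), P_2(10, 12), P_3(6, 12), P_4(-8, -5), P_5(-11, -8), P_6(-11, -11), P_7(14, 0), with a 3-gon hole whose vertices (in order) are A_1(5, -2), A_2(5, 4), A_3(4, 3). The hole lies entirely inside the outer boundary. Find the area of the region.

Outer boundary:
Cross-terms: 18, 48, 66, 9, 33, 154, 126  ⇒  Σ = 454
Area = |Σ|/2 = 227.
Hole:
Σ = (30) + (-1) + (-23) = 6
Area = |Σ|/2 = 3.
Net area = 227 − 3 = 224.

224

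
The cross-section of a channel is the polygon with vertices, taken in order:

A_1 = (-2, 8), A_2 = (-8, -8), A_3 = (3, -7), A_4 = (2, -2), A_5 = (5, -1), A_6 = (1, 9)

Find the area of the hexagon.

124

Apply the shoelace (surveyor's) formula: 2A = Σ (x_i·y_{i+1} − x_{i+1}·y_i), indices taken mod 6.
Cross-terms: 80, 80, 8, 8, 46, 26  ⇒  Σ = 248
Area = |Σ|/2 = 124.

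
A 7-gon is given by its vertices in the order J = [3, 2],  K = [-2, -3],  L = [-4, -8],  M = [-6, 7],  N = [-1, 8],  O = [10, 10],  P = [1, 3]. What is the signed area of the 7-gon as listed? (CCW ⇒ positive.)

J→K: (3)(-3) − (-2)(2) = -5
K→L: (-2)(-8) − (-4)(-3) = 4
L→M: (-4)(7) − (-6)(-8) = -76
M→N: (-6)(8) − (-1)(7) = -41
N→O: (-1)(10) − (10)(8) = -90
O→P: (10)(3) − (1)(10) = 20
P→J: (1)(2) − (3)(3) = -7
Σ = -195
Signed area = Σ/2 = -97.5 (negative ⇒ clockwise traversal).

-97.5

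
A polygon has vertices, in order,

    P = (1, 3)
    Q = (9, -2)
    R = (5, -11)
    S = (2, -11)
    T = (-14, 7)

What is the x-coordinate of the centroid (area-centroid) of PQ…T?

-55/102

Apply Gauss's area formula. First the cross-terms c_i = x_i·y_{i+1} − x_{i+1}·y_i:
  -29, -89, -33, -140, -49  ⇒  2A = -340, A = -170.
Then Σ (x_i + x_{i+1})·c_i = 550, so x̄ = 550 / (6·(-170)) = -55/102.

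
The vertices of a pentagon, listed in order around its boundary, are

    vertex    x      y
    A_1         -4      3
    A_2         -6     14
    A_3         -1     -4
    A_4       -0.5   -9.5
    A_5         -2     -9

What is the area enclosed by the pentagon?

Apply the shoelace (surveyor's) formula: 2A = Σ (x_i·y_{i+1} − x_{i+1}·y_i), indices taken mod 5.
Σ = (-38) + (38) + (7.5) + (-14.5) + (-42) = -49
Area = |Σ|/2 = 24.5.

24.5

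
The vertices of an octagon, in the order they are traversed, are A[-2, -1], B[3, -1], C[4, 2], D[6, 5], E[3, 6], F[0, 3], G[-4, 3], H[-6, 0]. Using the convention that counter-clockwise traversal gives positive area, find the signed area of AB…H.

Apply the surveyor's formula: 2A = Σ (x_i·y_{i+1} − x_{i+1}·y_i), indices taken mod 8.
Σ = (5) + (10) + (8) + (21) + (9) + (12) + (18) + (6) = 89
Signed area = Σ/2 = 44.5 (positive ⇒ counter-clockwise traversal).

44.5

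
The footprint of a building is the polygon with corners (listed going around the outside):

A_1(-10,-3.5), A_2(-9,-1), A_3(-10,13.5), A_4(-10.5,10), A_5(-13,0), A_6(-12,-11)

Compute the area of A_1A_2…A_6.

46.875

Apply the shoelace formula: 2A = Σ (x_i·y_{i+1} − x_{i+1}·y_i), indices taken mod 6.
Σ = (-21.5) + (-131.5) + (41.75) + (130) + (143) + (-68) = 93.75
Area = |Σ|/2 = 46.875.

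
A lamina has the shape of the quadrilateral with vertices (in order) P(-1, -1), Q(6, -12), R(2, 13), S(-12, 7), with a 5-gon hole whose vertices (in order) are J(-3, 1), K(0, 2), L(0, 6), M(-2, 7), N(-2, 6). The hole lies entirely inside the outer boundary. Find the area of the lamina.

142.5

Outer boundary:
Cross-terms: 18, 102, 170, 19  ⇒  Σ = 309
Area = |Σ|/2 = 154.5.
Hole:
Σ = (-6) + (0) + (12) + (2) + (16) = 24
Area = |Σ|/2 = 12.
Net area = 154.5 − 12 = 142.5.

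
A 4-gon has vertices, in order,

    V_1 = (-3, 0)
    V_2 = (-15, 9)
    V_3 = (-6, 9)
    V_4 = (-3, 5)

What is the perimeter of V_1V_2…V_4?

|V_1V_2| = √((-12)² + (9)²) = √225 = 15
|V_2V_3| = √((9)² + (0)²) = √81 = 9
|V_3V_4| = √((3)² + (-4)²) = √25 = 5
|V_4V_1| = √((0)² + (-5)²) = √25 = 5
Perimeter = 15 + 9 + 5 + 5 = 34.

34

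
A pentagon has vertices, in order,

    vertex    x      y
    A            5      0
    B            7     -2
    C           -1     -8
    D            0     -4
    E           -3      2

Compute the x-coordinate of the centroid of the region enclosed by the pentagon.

76/43

Apply the shoelace formula. First the cross-terms c_i = x_i·y_{i+1} − x_{i+1}·y_i:
  -10, -58, 4, -12, -10  ⇒  2A = -86, A = -43.
Then Σ (x_i + x_{i+1})·c_i = -456, so x̄ = -456 / (6·(-43)) = 76/43.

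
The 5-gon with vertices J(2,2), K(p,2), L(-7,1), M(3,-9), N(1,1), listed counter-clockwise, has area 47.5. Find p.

Write out the shoelace sum; only the two edges meeting at K involve p:
2·Area = [(2·2 − p·2) + (p·1 − (-7)·2)] + 72
       = -1·p + 90 = 95
⇒ p = -5.

-5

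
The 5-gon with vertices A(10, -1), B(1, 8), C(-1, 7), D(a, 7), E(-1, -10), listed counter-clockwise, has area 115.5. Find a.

Write out the shoelace sum; only the two edges meeting at D involve a:
2·Area = [((-1)·7 − a·7) + (a·(-10) − (-1)·7)] + 197
       = -17·a + 197 = 231
⇒ a = -2.

-2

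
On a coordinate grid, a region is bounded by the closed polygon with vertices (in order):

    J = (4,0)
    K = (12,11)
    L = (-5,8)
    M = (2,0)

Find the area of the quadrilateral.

89.5

Cross-terms: 44, 151, -16, 0  ⇒  Σ = 179
Area = |Σ|/2 = 89.5.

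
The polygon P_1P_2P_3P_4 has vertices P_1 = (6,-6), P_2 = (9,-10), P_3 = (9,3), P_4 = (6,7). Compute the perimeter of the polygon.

36

|P_1P_2| = √((3)² + (-4)²) = √25 = 5
|P_2P_3| = √((0)² + (13)²) = √169 = 13
|P_3P_4| = √((-3)² + (4)²) = √25 = 5
|P_4P_1| = √((0)² + (-13)²) = √169 = 13
Perimeter = 5 + 13 + 5 + 13 = 36.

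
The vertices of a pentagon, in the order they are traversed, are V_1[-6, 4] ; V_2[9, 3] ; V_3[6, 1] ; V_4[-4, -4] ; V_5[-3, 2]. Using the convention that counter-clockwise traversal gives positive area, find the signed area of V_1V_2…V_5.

Apply the surveyor's formula: 2A = Σ (x_i·y_{i+1} − x_{i+1}·y_i), indices taken mod 5.
Σ = (-54) + (-9) + (-20) + (-20) + (0) = -103
Signed area = Σ/2 = -51.5 (negative ⇒ clockwise traversal).

-51.5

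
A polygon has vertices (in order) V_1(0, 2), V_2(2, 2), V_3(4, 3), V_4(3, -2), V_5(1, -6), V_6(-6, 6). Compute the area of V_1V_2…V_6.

V_1→V_2: (0)(2) − (2)(2) = -4
V_2→V_3: (2)(3) − (4)(2) = -2
V_3→V_4: (4)(-2) − (3)(3) = -17
V_4→V_5: (3)(-6) − (1)(-2) = -16
V_5→V_6: (1)(6) − (-6)(-6) = -30
V_6→V_1: (-6)(2) − (0)(6) = -12
Σ = -81
Area = |Σ|/2 = 40.5.

40.5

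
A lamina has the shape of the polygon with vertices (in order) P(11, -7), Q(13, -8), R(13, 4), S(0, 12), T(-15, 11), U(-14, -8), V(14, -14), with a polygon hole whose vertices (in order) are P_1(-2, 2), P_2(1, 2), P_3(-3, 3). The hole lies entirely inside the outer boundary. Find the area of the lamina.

Outer boundary:
Apply the shoelace (surveyor's) formula: 2A = Σ (x_i·y_{i+1} − x_{i+1}·y_i), indices taken mod 7.
Cross-terms: 3, 156, 156, 180, 274, 308, 56  ⇒  Σ = 1133
Area = |Σ|/2 = 566.5.
Hole:
Cross-terms: -6, 9, 0  ⇒  Σ = 3
Area = |Σ|/2 = 1.5.
Net area = 566.5 − 1.5 = 565.

565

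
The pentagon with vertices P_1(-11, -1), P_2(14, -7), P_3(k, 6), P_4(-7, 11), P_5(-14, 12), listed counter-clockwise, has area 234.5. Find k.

Write out the shoelace sum; only the two edges meeting at P_3 involve k:
2·Area = [(14·6 − k·(-7)) + (k·11 − (-7)·6)] + 307
       = 18·k + 433 = 469
⇒ k = 2.

2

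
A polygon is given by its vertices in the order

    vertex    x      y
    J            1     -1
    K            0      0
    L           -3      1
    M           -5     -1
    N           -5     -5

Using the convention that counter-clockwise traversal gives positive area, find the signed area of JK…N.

19

Σ = (0) + (0) + (8) + (20) + (10) = 38
Signed area = Σ/2 = 19 (positive ⇒ counter-clockwise traversal).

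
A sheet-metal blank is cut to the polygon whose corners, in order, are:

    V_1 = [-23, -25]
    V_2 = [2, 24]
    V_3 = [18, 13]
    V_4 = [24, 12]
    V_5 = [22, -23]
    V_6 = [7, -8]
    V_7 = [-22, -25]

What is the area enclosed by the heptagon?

Apply Gauss's area formula: 2A = Σ (x_i·y_{i+1} − x_{i+1}·y_i), indices taken mod 7.
Σ = (-502) + (-406) + (-96) + (-816) + (-15) + (-351) + (-25) = -2211
Area = |Σ|/2 = 1105.5.

1105.5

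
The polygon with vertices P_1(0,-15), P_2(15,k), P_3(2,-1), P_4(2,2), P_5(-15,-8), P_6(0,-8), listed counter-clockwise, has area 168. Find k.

Write out the shoelace sum; only the two edges meeting at P_2 involve k:
2·Area = [(0·k − 15·(-15)) + (15·(-1) − 2·k)] + 140
       = -2·k + 350 = 336
⇒ k = 7.

7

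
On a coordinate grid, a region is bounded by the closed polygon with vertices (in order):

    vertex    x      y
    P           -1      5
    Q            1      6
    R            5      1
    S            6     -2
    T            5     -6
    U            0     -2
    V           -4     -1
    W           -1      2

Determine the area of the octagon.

Apply the surveyor's formula: 2A = Σ (x_i·y_{i+1} − x_{i+1}·y_i), indices taken mod 8.
Σ = (-11) + (-29) + (-16) + (-26) + (-10) + (-8) + (-9) + (-3) = -112
Area = |Σ|/2 = 56.

56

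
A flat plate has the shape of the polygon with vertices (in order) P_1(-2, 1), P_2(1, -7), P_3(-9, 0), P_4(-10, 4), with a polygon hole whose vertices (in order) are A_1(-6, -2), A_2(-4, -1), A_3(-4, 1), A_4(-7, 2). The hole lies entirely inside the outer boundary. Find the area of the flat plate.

36.5

Outer boundary:
Apply Gauss's area formula: 2A = Σ (x_i·y_{i+1} − x_{i+1}·y_i), indices taken mod 4.
P_1→P_2: (-2)(-7) − (1)(1) = 13
P_2→P_3: (1)(0) − (-9)(-7) = -63
P_3→P_4: (-9)(4) − (-10)(0) = -36
P_4→P_1: (-10)(1) − (-2)(4) = -2
Σ = -88
Area = |Σ|/2 = 44.
Hole:
Apply the shoelace (surveyor's) formula: 2A = Σ (x_i·y_{i+1} − x_{i+1}·y_i), indices taken mod 4.
Σ = (-2) + (-8) + (-1) + (26) = 15
Area = |Σ|/2 = 7.5.
Net area = 44 − 7.5 = 36.5.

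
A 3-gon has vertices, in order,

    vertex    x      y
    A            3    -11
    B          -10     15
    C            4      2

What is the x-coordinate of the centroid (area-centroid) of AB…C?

Apply the shoelace (surveyor's) formula. First the cross-terms c_i = x_i·y_{i+1} − x_{i+1}·y_i:
  -65, -80, -50  ⇒  2A = -195, A = -97.5.
Then Σ (x_i + x_{i+1})·c_i = 585, so x̄ = 585 / (6·(-97.5)) = -1.

-1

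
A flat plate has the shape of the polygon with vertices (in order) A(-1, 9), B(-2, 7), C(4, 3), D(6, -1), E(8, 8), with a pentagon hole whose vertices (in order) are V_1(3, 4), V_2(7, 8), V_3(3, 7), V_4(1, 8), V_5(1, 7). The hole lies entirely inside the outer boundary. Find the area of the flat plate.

Outer boundary:
Cross-terms: 11, -34, -22, 56, 80  ⇒  Σ = 91
Area = |Σ|/2 = 45.5.
Hole:
V_1→V_2: (3)(8) − (7)(4) = -4
V_2→V_3: (7)(7) − (3)(8) = 25
V_3→V_4: (3)(8) − (1)(7) = 17
V_4→V_5: (1)(7) − (1)(8) = -1
V_5→V_1: (1)(4) − (3)(7) = -17
Σ = 20
Area = |Σ|/2 = 10.
Net area = 45.5 − 10 = 35.5.

35.5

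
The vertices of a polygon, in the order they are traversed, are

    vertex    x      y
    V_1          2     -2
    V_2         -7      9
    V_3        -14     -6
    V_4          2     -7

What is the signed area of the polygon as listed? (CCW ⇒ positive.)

Σ = (4) + (168) + (110) + (10) = 292
Signed area = Σ/2 = 146 (positive ⇒ counter-clockwise traversal).

146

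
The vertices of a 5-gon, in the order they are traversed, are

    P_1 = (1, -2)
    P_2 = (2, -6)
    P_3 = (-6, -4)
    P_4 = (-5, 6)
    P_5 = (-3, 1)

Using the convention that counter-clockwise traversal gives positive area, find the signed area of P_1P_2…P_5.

Apply the shoelace (surveyor's) formula: 2A = Σ (x_i·y_{i+1} − x_{i+1}·y_i), indices taken mod 5.
Σ = (-2) + (-44) + (-56) + (13) + (5) = -84
Signed area = Σ/2 = -42 (negative ⇒ clockwise traversal).

-42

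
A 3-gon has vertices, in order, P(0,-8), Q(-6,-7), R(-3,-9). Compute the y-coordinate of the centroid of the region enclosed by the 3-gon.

-8

Apply Gauss's area formula. First the cross-terms c_i = x_i·y_{i+1} − x_{i+1}·y_i:
  -48, 33, 24  ⇒  2A = 9, A = 4.5.
Then Σ (y_i + y_{i+1})·c_i = -216, so ȳ = -216 / (6·4.5) = -8.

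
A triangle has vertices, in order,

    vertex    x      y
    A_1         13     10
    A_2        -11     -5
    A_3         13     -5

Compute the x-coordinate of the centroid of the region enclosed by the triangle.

5

Apply the shoelace (surveyor's) formula. First the cross-terms c_i = x_i·y_{i+1} − x_{i+1}·y_i:
  45, 120, 195  ⇒  2A = 360, A = 180.
Then Σ (x_i + x_{i+1})·c_i = 5400, so x̄ = 5400 / (6·180) = 5.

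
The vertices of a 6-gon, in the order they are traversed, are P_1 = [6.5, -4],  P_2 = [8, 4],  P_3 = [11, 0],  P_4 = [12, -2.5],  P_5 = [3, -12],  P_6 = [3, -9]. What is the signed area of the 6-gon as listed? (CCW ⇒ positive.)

-47.25

Apply the shoelace formula: 2A = Σ (x_i·y_{i+1} − x_{i+1}·y_i), indices taken mod 6.
Σ = (58) + (-44) + (-27.5) + (-136.5) + (9) + (46.5) = -94.5
Signed area = Σ/2 = -47.25 (negative ⇒ clockwise traversal).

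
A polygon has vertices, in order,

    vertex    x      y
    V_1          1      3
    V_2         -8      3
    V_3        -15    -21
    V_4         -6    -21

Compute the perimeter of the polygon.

68

|V_1V_2| = √((-9)² + (0)²) = √81 = 9
|V_2V_3| = √((-7)² + (-24)²) = √625 = 25
|V_3V_4| = √((9)² + (0)²) = √81 = 9
|V_4V_1| = √((7)² + (24)²) = √625 = 25
Perimeter = 9 + 25 + 9 + 25 = 68.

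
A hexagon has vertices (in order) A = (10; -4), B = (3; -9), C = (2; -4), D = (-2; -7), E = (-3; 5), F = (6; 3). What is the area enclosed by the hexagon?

109

Σ = (-78) + (6) + (-22) + (-31) + (-39) + (-54) = -218
Area = |Σ|/2 = 109.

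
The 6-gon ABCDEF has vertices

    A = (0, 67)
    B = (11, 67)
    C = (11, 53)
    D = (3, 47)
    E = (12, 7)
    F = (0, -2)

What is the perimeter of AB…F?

160

|AB| = √((11)² + (0)²) = √121 = 11
|BC| = √((0)² + (-14)²) = √196 = 14
|CD| = √((-8)² + (-6)²) = √100 = 10
|DE| = √((9)² + (-40)²) = √1681 = 41
|EF| = √((-12)² + (-9)²) = √225 = 15
|FA| = √((0)² + (69)²) = √4761 = 69
Perimeter = 11 + 14 + 10 + 41 + 15 + 69 = 160.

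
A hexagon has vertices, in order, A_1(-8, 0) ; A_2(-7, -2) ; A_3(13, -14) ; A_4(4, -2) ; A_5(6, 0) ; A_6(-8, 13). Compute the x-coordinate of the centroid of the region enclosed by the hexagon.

-49/78

Apply the shoelace (surveyor's) formula. First the cross-terms c_i = x_i·y_{i+1} − x_{i+1}·y_i:
  16, 124, 30, 12, 78, 104  ⇒  2A = 364, A = 182.
Then Σ (x_i + x_{i+1})·c_i = -686, so x̄ = -686 / (6·182) = -49/78.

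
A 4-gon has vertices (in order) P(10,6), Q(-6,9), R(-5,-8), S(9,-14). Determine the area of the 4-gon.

277.5

Apply the shoelace (surveyor's) formula: 2A = Σ (x_i·y_{i+1} − x_{i+1}·y_i), indices taken mod 4.
Cross-terms: 126, 93, 142, 194  ⇒  Σ = 555
Area = |Σ|/2 = 277.5.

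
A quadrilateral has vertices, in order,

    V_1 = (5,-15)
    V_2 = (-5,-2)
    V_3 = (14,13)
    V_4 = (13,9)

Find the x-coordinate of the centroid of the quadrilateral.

Apply the surveyor's formula. First the cross-terms c_i = x_i·y_{i+1} − x_{i+1}·y_i:
  -85, -37, -43, -240  ⇒  2A = -405, A = -202.5.
Then Σ (x_i + x_{i+1})·c_i = -5814, so x̄ = -5814 / (6·(-202.5)) = 646/135.

646/135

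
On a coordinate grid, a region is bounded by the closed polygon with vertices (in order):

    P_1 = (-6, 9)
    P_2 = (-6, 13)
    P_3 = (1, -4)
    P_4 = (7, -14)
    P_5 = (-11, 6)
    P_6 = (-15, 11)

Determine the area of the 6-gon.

Apply the surveyor's formula: 2A = Σ (x_i·y_{i+1} − x_{i+1}·y_i), indices taken mod 6.
Cross-terms: -24, 11, 14, -112, -31, -69  ⇒  Σ = -211
Area = |Σ|/2 = 105.5.

105.5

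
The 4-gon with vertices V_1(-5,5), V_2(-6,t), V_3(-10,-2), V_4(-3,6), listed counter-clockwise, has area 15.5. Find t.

8

Write out the shoelace sum; only the two edges meeting at V_2 involve t:
2·Area = [((-5)·t − (-6)·5) + ((-6)·(-2) − (-10)·t)] + -51
       = 5·t + -9 = 31
⇒ t = 8.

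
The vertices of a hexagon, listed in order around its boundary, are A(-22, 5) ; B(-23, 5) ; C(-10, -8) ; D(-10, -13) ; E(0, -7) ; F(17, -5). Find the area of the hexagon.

Apply Gauss's area formula: 2A = Σ (x_i·y_{i+1} − x_{i+1}·y_i), indices taken mod 6.
Σ = (5) + (234) + (50) + (70) + (119) + (-25) = 453
Area = |Σ|/2 = 226.5.

226.5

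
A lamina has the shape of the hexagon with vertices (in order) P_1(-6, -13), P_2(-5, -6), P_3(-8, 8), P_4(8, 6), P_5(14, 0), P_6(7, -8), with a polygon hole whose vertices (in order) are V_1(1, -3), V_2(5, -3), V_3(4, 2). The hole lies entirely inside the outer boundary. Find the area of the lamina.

Outer boundary:
P_1→P_2: (-6)(-6) − (-5)(-13) = -29
P_2→P_3: (-5)(8) − (-8)(-6) = -88
P_3→P_4: (-8)(6) − (8)(8) = -112
P_4→P_5: (8)(0) − (14)(6) = -84
P_5→P_6: (14)(-8) − (7)(0) = -112
P_6→P_1: (7)(-13) − (-6)(-8) = -139
Σ = -564
Area = |Σ|/2 = 282.
Hole:
Apply Gauss's area formula: 2A = Σ (x_i·y_{i+1} − x_{i+1}·y_i), indices taken mod 3.
Σ = (12) + (22) + (-14) = 20
Area = |Σ|/2 = 10.
Net area = 282 − 10 = 272.

272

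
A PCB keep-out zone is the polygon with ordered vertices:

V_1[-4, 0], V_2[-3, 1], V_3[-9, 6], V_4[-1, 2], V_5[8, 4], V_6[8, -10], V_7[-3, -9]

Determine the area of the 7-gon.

147.5

Apply Gauss's area formula: 2A = Σ (x_i·y_{i+1} − x_{i+1}·y_i), indices taken mod 7.
Σ = (-4) + (-9) + (-12) + (-20) + (-112) + (-102) + (-36) = -295
Area = |Σ|/2 = 147.5.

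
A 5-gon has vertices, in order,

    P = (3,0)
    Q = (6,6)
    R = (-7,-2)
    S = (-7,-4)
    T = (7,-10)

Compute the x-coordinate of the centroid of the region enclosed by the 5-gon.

118/285

Apply the shoelace (surveyor's) formula. First the cross-terms c_i = x_i·y_{i+1} − x_{i+1}·y_i:
  18, 30, 14, 98, 30  ⇒  2A = 190, A = 95.
Then Σ (x_i + x_{i+1})·c_i = 236, so x̄ = 236 / (6·95) = 118/285.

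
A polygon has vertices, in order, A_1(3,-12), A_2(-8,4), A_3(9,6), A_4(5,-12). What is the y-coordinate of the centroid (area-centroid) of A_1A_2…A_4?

-206/165

Apply the shoelace (surveyor's) formula. First the cross-terms c_i = x_i·y_{i+1} − x_{i+1}·y_i:
  -84, -84, -138, -24  ⇒  2A = -330, A = -165.
Then Σ (y_i + y_{i+1})·c_i = 1236, so ȳ = 1236 / (6·(-165)) = -206/165.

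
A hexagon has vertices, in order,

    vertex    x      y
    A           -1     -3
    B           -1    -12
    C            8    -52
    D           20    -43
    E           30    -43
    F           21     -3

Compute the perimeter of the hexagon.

|AB| = √((0)² + (-9)²) = √81 = 9
|BC| = √((9)² + (-40)²) = √1681 = 41
|CD| = √((12)² + (9)²) = √225 = 15
|DE| = √((10)² + (0)²) = √100 = 10
|EF| = √((-9)² + (40)²) = √1681 = 41
|FA| = √((-22)² + (0)²) = √484 = 22
Perimeter = 9 + 41 + 15 + 10 + 41 + 22 = 138.

138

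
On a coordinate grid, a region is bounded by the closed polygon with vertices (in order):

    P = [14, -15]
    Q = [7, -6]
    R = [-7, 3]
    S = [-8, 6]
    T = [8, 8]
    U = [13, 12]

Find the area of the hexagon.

250.5

Cross-terms: 21, -21, -18, -112, -8, -363  ⇒  Σ = -501
Area = |Σ|/2 = 250.5.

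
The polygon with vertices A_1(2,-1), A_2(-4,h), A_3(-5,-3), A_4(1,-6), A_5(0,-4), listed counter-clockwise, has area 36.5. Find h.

Write out the shoelace sum; only the two edges meeting at A_2 involve h:
2·Area = [(2·h − (-4)·(-1)) + ((-4)·(-3) − (-5)·h)] + 37
       = 7·h + 45 = 73
⇒ h = 4.

4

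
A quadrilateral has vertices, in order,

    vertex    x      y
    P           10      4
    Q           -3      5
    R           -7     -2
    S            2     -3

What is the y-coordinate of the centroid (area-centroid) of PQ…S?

99/83

Apply the surveyor's formula. First the cross-terms c_i = x_i·y_{i+1} − x_{i+1}·y_i:
  62, 41, 25, 38  ⇒  2A = 166, A = 83.
Then Σ (y_i + y_{i+1})·c_i = 594, so ȳ = 594 / (6·83) = 99/83.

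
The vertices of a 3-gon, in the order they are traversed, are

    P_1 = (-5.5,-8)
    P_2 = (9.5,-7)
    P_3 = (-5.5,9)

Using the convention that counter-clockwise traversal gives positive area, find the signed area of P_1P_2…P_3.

127.5

Σ = (114.5) + (47) + (93.5) = 255
Signed area = Σ/2 = 127.5 (positive ⇒ counter-clockwise traversal).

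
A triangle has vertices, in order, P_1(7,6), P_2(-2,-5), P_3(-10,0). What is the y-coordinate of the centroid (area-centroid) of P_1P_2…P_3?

1/3

Apply the shoelace (surveyor's) formula. First the cross-terms c_i = x_i·y_{i+1} − x_{i+1}·y_i:
  -23, -50, -60  ⇒  2A = -133, A = -66.5.
Then Σ (y_i + y_{i+1})·c_i = -133, so ȳ = -133 / (6·(-66.5)) = 1/3.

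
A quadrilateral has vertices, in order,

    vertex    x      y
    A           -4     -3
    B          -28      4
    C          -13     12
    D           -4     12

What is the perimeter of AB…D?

66

|AB| = √((-24)² + (7)²) = √625 = 25
|BC| = √((15)² + (8)²) = √289 = 17
|CD| = √((9)² + (0)²) = √81 = 9
|DA| = √((0)² + (-15)²) = √225 = 15
Perimeter = 25 + 17 + 9 + 15 = 66.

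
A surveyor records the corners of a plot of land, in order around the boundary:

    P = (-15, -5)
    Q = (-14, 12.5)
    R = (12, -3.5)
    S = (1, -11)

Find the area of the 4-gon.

328.5

Σ = (-257.5) + (-101) + (-128.5) + (-170) = -657
Area = |Σ|/2 = 328.5.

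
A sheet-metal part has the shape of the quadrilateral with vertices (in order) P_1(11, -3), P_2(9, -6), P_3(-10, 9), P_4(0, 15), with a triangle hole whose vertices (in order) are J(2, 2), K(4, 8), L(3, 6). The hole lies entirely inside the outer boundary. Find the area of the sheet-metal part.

Outer boundary:
Apply the surveyor's formula: 2A = Σ (x_i·y_{i+1} − x_{i+1}·y_i), indices taken mod 4.
Σ = (-39) + (21) + (-150) + (-165) = -333
Area = |Σ|/2 = 166.5.
Hole:
Apply the surveyor's formula: 2A = Σ (x_i·y_{i+1} − x_{i+1}·y_i), indices taken mod 3.
Σ = (8) + (0) + (-6) = 2
Area = |Σ|/2 = 1.
Net area = 166.5 − 1 = 165.5.

165.5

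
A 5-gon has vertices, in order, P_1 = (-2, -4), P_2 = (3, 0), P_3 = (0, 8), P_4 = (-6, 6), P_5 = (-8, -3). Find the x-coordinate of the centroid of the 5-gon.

-347/132

Apply the shoelace formula. First the cross-terms c_i = x_i·y_{i+1} − x_{i+1}·y_i:
  12, 24, 48, 66, 26  ⇒  2A = 176, A = 88.
Then Σ (x_i + x_{i+1})·c_i = -1388, so x̄ = -1388 / (6·88) = -347/132.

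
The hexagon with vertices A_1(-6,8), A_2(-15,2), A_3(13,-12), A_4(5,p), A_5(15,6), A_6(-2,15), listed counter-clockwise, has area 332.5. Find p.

Write out the shoelace sum; only the two edges meeting at A_4 involve p:
2·Area = [(13·p − 5·(-12)) + (5·6 − 15·p)] + 573
       = -2·p + 663 = 665
⇒ p = -1.

-1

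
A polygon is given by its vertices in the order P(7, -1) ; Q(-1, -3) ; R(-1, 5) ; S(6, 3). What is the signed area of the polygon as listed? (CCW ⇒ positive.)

-45

Apply Gauss's area formula: 2A = Σ (x_i·y_{i+1} − x_{i+1}·y_i), indices taken mod 4.
Σ = (-22) + (-8) + (-33) + (-27) = -90
Signed area = Σ/2 = -45 (negative ⇒ clockwise traversal).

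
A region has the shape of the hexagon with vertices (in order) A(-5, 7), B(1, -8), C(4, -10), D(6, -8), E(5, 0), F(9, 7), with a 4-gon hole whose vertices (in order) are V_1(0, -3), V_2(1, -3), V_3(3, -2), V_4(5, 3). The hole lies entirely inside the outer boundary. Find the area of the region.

Outer boundary:
A→B: (-5)(-8) − (1)(7) = 33
B→C: (1)(-10) − (4)(-8) = 22
C→D: (4)(-8) − (6)(-10) = 28
D→E: (6)(0) − (5)(-8) = 40
E→F: (5)(7) − (9)(0) = 35
F→A: (9)(7) − (-5)(7) = 98
Σ = 256
Area = |Σ|/2 = 128.
Hole:
Apply the shoelace (surveyor's) formula: 2A = Σ (x_i·y_{i+1} − x_{i+1}·y_i), indices taken mod 4.
Σ = (3) + (7) + (19) + (-15) = 14
Area = |Σ|/2 = 7.
Net area = 128 − 7 = 121.

121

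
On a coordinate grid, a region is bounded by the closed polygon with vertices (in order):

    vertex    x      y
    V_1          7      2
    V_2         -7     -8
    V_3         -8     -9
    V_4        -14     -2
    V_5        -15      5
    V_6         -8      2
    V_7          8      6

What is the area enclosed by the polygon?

Apply the shoelace (surveyor's) formula: 2A = Σ (x_i·y_{i+1} − x_{i+1}·y_i), indices taken mod 7.
V_1→V_2: (7)(-8) − (-7)(2) = -42
V_2→V_3: (-7)(-9) − (-8)(-8) = -1
V_3→V_4: (-8)(-2) − (-14)(-9) = -110
V_4→V_5: (-14)(5) − (-15)(-2) = -100
V_5→V_6: (-15)(2) − (-8)(5) = 10
V_6→V_7: (-8)(6) − (8)(2) = -64
V_7→V_1: (8)(2) − (7)(6) = -26
Σ = -333
Area = |Σ|/2 = 166.5.

166.5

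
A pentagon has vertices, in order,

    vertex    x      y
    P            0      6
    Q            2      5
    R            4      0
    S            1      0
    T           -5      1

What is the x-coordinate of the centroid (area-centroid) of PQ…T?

Apply the shoelace (surveyor's) formula. First the cross-terms c_i = x_i·y_{i+1} − x_{i+1}·y_i:
  -12, -20, 0, 1, -30  ⇒  2A = -61, A = -30.5.
Then Σ (x_i + x_{i+1})·c_i = 2, so x̄ = 2 / (6·(-30.5)) = -2/183.

-2/183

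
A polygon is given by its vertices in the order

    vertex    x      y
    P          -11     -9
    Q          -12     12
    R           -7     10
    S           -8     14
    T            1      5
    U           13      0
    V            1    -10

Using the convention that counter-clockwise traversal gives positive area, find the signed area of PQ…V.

-331

Apply the surveyor's formula: 2A = Σ (x_i·y_{i+1} − x_{i+1}·y_i), indices taken mod 7.
Σ = (-240) + (-36) + (-18) + (-54) + (-65) + (-130) + (-119) = -662
Signed area = Σ/2 = -331 (negative ⇒ clockwise traversal).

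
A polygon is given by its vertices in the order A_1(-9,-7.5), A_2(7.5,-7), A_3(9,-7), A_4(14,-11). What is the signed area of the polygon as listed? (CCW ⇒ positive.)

Apply Gauss's area formula: 2A = Σ (x_i·y_{i+1} − x_{i+1}·y_i), indices taken mod 4.
Σ = (119.25) + (10.5) + (-1) + (-204) = -75.25
Signed area = Σ/2 = -37.625 (negative ⇒ clockwise traversal).

-37.625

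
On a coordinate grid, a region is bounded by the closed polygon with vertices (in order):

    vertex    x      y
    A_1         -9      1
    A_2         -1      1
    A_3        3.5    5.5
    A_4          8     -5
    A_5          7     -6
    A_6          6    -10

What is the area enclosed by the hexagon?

Apply the surveyor's formula: 2A = Σ (x_i·y_{i+1} − x_{i+1}·y_i), indices taken mod 6.
Σ = (-8) + (-9) + (-61.5) + (-13) + (-34) + (-84) = -209.5
Area = |Σ|/2 = 104.75.

104.75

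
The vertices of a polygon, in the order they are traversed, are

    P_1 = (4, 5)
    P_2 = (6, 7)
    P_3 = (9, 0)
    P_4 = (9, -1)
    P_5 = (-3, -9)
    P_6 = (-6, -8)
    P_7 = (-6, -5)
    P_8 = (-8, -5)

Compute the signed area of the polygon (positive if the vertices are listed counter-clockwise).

-118

Σ = (-2) + (-63) + (-9) + (-84) + (-30) + (-18) + (-10) + (-20) = -236
Signed area = Σ/2 = -118 (negative ⇒ clockwise traversal).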